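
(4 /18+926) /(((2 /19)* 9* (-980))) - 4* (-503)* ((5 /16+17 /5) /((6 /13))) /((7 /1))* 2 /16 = 73157323 /254016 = 288.00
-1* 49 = -49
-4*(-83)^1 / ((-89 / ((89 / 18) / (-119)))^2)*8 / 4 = 166 / 1147041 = 0.00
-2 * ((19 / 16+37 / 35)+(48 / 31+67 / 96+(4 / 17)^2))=-136854113 / 15051120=-9.09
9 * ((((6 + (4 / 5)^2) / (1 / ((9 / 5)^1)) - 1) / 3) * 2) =8214 / 125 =65.71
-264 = -264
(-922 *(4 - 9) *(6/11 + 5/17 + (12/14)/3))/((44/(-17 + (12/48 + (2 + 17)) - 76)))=-1001603175/115192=-8695.08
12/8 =1.50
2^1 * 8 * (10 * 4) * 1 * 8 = 5120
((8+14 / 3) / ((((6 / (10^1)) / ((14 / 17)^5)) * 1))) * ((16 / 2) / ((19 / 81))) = 387233280 / 1419857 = 272.73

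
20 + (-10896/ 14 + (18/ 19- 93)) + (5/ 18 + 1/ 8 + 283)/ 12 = -95000215/ 114912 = -826.72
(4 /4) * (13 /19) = 13 /19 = 0.68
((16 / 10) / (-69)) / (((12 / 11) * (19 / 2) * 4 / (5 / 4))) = -11 / 15732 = -0.00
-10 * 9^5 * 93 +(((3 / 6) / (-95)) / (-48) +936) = -500821462079 / 9120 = -54914634.00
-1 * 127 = -127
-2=-2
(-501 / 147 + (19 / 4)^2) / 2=9.58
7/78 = 0.09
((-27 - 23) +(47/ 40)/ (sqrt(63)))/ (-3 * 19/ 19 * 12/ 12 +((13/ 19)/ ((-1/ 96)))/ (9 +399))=16150/ 1021 - 15181 * sqrt(7)/ 857640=15.77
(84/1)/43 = 84/43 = 1.95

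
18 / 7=2.57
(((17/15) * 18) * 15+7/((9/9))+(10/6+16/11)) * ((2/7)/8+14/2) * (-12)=-2055104/77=-26689.66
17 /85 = 1 /5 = 0.20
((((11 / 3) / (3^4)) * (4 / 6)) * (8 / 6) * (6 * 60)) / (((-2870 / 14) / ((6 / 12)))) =-352 / 9963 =-0.04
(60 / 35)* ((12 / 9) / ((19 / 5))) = 80 / 133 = 0.60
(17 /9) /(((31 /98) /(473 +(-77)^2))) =3555244 /93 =38228.43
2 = 2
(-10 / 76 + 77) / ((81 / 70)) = 66.43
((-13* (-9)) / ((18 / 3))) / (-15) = -13 / 10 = -1.30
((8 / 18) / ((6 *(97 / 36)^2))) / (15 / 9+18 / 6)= 144 / 65863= 0.00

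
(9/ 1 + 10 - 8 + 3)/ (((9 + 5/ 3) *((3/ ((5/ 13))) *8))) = 35/ 1664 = 0.02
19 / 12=1.58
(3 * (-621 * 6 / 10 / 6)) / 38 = -1863 / 380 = -4.90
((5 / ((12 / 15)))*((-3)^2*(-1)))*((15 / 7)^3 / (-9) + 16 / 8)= -69975 / 1372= -51.00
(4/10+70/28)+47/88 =1511/440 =3.43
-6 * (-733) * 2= 8796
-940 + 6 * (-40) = -1180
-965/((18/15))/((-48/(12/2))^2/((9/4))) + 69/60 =-69431/2560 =-27.12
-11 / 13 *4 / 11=-4 / 13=-0.31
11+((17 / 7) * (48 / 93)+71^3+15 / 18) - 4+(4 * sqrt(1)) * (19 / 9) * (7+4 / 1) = 1398398683 / 3906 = 358012.98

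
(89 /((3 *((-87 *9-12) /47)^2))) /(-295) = -196601 /559342125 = -0.00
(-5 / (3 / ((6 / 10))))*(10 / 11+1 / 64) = -651 / 704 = -0.92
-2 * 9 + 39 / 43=-735 / 43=-17.09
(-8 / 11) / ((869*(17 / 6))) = -48 / 162503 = -0.00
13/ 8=1.62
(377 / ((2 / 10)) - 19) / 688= 933 / 344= 2.71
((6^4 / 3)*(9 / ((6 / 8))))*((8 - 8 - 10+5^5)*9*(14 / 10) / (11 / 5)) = 1017334080 / 11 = 92484916.36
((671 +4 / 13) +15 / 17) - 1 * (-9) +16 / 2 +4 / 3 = 457817 / 663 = 690.52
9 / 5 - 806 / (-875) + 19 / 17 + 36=592602 / 14875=39.84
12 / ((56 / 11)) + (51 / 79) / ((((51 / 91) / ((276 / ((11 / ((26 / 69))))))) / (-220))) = -2647313 / 1106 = -2393.59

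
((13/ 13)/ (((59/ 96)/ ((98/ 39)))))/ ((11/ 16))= 50176/ 8437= 5.95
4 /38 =2 /19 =0.11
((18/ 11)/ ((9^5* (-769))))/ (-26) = 1/ 721493487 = 0.00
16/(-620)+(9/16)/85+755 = 754.98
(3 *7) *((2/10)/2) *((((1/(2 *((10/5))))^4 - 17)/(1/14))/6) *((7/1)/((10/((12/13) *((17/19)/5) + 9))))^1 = -889073493/1664000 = -534.30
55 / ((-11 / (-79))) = 395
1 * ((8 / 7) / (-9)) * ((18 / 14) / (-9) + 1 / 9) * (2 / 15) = 32 / 59535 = 0.00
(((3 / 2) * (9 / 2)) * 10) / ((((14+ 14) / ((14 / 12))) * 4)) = 45 / 64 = 0.70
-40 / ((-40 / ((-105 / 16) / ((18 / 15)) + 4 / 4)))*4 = -143 / 8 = -17.88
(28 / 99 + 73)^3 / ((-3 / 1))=-381867106375 / 2910897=-131185.37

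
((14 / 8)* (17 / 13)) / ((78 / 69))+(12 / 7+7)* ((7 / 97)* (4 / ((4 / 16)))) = 1585041 / 131144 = 12.09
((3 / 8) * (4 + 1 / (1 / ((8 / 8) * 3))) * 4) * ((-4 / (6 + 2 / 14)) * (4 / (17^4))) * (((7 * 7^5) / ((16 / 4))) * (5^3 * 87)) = -376153265250 / 3591403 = -104737.14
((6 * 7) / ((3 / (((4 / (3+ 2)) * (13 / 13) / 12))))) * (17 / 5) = 238 / 75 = 3.17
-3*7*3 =-63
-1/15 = -0.07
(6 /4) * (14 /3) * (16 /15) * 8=896 /15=59.73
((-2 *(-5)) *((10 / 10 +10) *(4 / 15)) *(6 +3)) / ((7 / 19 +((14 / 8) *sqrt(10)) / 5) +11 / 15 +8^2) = 11168023680 / 2753211323 - 60041520 *sqrt(10) / 2753211323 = 3.99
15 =15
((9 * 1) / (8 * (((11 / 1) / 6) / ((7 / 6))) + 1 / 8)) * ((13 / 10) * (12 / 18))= 728 / 1185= 0.61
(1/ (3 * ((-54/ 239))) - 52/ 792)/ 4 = -1373/ 3564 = -0.39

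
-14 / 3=-4.67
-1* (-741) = 741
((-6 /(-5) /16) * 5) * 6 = 9 /4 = 2.25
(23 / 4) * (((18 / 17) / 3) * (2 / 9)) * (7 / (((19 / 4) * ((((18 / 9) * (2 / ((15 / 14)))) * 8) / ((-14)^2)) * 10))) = 1127 / 2584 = 0.44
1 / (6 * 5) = 1 / 30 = 0.03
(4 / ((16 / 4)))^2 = 1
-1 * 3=-3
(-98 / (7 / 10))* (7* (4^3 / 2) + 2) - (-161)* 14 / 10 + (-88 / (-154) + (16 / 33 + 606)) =-35582713 / 1155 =-30807.54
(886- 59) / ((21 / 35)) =4135 / 3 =1378.33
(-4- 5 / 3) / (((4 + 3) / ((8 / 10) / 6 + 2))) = -544 / 315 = -1.73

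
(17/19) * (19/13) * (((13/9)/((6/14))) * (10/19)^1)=1190/513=2.32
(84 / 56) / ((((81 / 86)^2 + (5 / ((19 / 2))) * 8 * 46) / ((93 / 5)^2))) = 1823088114 / 683548475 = 2.67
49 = 49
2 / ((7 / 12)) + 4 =52 / 7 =7.43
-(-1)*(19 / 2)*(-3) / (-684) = 1 / 24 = 0.04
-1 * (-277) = 277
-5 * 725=-3625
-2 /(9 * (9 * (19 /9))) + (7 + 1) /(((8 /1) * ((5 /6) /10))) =2050 /171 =11.99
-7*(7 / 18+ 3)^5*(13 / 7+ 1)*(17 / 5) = -14358137117 / 472392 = -30394.54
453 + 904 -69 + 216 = 1504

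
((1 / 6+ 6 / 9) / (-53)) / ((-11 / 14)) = 35 / 1749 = 0.02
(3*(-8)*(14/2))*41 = -6888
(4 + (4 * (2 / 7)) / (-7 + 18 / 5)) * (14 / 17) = 872 / 289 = 3.02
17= 17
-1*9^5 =-59049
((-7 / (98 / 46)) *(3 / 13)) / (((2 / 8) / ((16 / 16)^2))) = -276 / 91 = -3.03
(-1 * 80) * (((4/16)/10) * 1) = -2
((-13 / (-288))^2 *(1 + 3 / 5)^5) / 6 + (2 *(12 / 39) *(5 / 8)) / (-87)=-246217 / 286284375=-0.00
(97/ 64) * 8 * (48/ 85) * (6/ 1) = 41.08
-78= -78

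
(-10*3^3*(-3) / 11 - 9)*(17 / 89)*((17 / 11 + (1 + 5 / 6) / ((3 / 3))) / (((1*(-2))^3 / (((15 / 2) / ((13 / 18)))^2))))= -16374561075 / 29119376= -562.33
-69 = -69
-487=-487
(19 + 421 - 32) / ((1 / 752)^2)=230725632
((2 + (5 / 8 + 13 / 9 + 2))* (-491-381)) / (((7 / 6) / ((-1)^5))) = 95266 / 21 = 4536.48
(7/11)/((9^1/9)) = 7/11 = 0.64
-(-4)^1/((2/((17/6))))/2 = 17/6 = 2.83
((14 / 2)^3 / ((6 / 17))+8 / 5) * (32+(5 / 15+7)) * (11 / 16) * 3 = 18952747 / 240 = 78969.78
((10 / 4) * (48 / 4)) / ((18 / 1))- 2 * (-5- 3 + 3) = 35 / 3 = 11.67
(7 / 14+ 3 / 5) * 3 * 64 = 1056 / 5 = 211.20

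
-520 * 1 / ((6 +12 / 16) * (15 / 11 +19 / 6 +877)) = -45760 / 523629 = -0.09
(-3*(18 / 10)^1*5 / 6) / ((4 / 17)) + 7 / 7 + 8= -81 / 8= -10.12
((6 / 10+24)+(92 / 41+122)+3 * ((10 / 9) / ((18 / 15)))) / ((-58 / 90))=-279742 / 1189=-235.28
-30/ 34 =-15/ 17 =-0.88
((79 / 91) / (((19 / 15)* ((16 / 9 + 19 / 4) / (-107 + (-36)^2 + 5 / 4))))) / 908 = 10155213 / 73786804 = 0.14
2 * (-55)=-110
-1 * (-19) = 19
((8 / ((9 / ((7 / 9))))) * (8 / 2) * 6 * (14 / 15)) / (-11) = -6272 / 4455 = -1.41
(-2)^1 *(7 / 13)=-14 / 13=-1.08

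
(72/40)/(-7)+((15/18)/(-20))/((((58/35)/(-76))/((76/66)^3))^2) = -23330773855424083/114043079002545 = -204.58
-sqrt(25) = -5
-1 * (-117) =117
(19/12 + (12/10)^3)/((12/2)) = 0.55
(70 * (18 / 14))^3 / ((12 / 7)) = 425250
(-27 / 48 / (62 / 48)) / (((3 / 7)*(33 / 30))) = -315 / 341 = -0.92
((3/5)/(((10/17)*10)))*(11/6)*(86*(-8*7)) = -112574/125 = -900.59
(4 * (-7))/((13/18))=-504/13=-38.77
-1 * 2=-2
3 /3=1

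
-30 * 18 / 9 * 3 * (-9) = 1620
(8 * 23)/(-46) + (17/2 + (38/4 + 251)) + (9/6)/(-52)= 27557/104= 264.97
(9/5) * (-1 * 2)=-18/5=-3.60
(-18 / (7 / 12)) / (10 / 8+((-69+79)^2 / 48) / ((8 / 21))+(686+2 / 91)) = -89856 / 2017261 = -0.04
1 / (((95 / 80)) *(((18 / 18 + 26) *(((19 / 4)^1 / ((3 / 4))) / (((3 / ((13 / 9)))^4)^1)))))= 944784 / 10310521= 0.09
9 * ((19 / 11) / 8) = 171 / 88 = 1.94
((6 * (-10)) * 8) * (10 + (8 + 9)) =-12960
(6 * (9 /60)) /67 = 9 /670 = 0.01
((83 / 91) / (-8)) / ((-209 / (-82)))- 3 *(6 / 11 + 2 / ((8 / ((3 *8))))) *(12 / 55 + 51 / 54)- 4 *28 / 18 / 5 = -908261429 / 37657620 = -24.12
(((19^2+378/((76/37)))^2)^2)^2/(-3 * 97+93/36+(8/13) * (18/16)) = -1320301620603481286583321644413062759/48787662534098240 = -27062202860829985419.08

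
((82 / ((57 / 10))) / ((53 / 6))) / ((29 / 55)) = 90200 / 29203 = 3.09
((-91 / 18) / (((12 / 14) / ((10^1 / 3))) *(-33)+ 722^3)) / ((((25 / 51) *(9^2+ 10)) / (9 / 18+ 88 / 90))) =-15827 / 35566685234100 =-0.00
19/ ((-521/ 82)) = -1558/ 521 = -2.99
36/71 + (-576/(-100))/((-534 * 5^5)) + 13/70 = 4787898019/6911406250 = 0.69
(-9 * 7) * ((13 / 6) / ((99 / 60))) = -910 / 11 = -82.73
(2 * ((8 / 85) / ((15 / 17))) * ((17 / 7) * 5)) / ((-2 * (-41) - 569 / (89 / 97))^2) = 2154512 / 240862757625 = 0.00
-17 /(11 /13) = -221 /11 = -20.09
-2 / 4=-1 / 2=-0.50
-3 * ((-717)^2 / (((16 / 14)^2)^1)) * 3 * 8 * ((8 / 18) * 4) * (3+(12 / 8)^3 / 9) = -680139747 / 4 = -170034936.75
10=10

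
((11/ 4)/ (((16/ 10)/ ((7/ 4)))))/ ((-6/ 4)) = -385/ 192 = -2.01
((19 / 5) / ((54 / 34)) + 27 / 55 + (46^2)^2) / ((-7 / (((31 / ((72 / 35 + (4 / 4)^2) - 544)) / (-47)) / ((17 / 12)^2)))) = -3297917115232 / 8486508987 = -388.61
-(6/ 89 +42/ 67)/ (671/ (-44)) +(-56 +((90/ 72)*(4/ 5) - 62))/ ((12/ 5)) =-48.70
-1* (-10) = 10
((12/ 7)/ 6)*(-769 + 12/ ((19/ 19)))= -1514/ 7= -216.29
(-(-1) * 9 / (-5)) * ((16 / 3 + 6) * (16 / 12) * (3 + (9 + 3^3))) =-5304 / 5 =-1060.80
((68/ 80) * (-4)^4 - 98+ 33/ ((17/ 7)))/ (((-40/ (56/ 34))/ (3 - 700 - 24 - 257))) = 38751783/ 7225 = 5363.57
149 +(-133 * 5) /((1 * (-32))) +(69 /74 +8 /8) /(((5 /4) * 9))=9055097 /53280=169.95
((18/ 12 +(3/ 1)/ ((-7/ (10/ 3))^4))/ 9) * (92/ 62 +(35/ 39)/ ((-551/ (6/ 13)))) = 459129181612/ 1684218490227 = 0.27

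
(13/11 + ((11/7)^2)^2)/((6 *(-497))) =-32044/13126267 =-0.00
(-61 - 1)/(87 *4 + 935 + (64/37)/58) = -66526/1376691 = -0.05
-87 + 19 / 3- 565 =-1937 / 3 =-645.67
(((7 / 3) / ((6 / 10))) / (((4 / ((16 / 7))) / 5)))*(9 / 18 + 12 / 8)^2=400 / 9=44.44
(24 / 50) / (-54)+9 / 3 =2.99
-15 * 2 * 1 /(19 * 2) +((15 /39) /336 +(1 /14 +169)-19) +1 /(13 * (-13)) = 161054555 /1078896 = 149.28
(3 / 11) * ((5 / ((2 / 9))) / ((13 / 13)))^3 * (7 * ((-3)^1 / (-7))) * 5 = 4100625 / 88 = 46598.01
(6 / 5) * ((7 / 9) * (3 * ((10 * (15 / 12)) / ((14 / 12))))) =30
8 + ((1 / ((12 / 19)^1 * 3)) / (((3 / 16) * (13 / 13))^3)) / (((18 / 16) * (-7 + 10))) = 208136 / 6561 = 31.72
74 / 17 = 4.35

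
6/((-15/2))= -4/5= -0.80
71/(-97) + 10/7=473/679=0.70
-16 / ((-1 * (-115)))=-16 / 115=-0.14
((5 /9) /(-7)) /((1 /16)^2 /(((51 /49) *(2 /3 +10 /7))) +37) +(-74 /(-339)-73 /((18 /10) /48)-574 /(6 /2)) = -107831860299052 /50440955481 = -2137.78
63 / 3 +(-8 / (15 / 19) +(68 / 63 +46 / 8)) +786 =1012657 / 1260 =803.70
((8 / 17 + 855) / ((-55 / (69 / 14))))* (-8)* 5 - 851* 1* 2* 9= -16037394 / 1309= -12251.64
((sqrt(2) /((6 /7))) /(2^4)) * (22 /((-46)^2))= 77 * sqrt(2) /101568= 0.00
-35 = -35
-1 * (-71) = 71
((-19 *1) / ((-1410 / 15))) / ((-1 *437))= -1 / 2162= -0.00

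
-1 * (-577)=577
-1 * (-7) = 7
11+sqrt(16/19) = 11.92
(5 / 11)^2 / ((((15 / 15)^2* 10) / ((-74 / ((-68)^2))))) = -185 / 559504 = -0.00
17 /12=1.42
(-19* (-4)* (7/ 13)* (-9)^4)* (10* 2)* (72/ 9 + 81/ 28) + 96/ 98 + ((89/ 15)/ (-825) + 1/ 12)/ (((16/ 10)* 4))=11804150391764053/ 201801600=58493839.45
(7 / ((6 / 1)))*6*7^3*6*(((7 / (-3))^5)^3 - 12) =-22798617212163254 / 4782969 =-4766624498.75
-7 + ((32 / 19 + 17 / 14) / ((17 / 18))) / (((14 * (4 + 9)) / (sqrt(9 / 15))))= -7 + 6939 * sqrt(15) / 2057510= -6.99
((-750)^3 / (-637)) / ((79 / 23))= 9703125000 / 50323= 192816.90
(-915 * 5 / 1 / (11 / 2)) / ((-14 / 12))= 54900 / 77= 712.99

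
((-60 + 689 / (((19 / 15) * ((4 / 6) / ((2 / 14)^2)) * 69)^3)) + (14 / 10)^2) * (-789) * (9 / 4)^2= 7283698699569800885109 / 31418288934390400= 231829.90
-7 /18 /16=-7 /288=-0.02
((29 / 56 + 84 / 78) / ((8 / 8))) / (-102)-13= -322163 / 24752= -13.02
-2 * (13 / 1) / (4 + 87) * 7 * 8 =-16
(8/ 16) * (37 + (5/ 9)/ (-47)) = 7823/ 423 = 18.49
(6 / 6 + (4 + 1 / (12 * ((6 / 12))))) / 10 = 31 / 60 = 0.52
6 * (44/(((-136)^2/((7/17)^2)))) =1617/668168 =0.00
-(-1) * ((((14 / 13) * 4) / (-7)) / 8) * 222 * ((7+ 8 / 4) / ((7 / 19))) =-37962 / 91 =-417.16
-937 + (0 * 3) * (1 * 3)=-937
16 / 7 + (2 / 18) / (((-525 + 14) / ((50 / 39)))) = 409918 / 179361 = 2.29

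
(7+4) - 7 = 4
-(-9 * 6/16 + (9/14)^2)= 1161/392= 2.96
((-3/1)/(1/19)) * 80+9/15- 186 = -4745.40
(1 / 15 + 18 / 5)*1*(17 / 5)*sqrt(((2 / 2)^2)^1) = 187 / 15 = 12.47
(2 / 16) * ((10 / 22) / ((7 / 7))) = 5 / 88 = 0.06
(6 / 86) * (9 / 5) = 27 / 215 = 0.13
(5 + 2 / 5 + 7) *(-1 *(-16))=198.40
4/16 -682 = -2727/4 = -681.75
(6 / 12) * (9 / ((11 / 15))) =135 / 22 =6.14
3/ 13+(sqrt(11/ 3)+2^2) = sqrt(33)/ 3+55/ 13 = 6.15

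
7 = 7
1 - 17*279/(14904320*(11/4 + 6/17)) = 786122249/786202880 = 1.00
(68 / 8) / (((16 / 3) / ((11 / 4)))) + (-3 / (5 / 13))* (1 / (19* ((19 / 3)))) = 997629 / 231040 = 4.32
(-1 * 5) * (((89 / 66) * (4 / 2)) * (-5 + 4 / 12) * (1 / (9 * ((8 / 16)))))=12460 / 891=13.98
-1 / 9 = -0.11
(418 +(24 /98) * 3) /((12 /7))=10259 /42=244.26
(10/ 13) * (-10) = -100/ 13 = -7.69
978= 978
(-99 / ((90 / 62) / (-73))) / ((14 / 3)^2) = 224037 / 980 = 228.61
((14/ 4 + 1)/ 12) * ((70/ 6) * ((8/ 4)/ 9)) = 35/ 36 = 0.97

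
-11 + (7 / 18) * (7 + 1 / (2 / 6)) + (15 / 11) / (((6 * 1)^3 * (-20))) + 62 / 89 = -1808665 / 281952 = -6.41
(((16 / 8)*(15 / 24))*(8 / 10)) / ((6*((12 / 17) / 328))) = 697 / 9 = 77.44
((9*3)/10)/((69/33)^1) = 297/230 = 1.29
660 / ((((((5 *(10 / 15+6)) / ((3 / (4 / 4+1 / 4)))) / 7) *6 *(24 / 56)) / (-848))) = -2742432 / 25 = -109697.28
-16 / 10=-8 / 5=-1.60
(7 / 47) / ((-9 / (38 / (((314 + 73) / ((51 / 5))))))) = -4522 / 272835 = -0.02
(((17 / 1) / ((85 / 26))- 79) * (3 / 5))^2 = 1225449 / 625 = 1960.72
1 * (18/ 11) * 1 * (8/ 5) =144/ 55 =2.62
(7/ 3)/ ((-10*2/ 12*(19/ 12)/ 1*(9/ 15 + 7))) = -42/ 361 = -0.12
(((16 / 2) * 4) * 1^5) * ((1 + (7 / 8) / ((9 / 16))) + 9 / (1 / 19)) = 49984 / 9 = 5553.78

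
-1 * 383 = -383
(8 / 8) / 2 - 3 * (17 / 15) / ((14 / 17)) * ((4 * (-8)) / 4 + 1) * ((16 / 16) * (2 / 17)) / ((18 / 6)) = 49 / 30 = 1.63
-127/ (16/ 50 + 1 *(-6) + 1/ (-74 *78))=18326100/ 819649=22.36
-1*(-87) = 87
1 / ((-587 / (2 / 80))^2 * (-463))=-1 / 255256715200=-0.00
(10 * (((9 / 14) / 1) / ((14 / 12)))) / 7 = 270 / 343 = 0.79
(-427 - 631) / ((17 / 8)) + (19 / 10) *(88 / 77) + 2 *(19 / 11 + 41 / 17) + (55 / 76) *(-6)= -122309349 / 248710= -491.77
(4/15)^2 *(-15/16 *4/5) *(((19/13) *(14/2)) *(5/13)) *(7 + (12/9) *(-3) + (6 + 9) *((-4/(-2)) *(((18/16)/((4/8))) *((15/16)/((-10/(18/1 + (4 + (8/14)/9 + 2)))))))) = 105887/3380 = 31.33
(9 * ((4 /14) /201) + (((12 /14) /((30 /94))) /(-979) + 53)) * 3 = 52156323 /327965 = 159.03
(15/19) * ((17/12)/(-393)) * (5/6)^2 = -2125/1075248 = -0.00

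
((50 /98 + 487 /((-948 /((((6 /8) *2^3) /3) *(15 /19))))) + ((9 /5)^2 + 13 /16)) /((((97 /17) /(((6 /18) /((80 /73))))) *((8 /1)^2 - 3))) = 136969081889 /41778185568000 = 0.00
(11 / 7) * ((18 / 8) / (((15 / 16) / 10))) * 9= 2376 / 7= 339.43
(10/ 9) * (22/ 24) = 55/ 54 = 1.02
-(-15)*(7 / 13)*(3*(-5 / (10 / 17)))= -5355 / 26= -205.96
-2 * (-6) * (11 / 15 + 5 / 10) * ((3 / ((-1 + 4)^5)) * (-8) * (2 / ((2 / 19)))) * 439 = -4937872 / 405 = -12192.28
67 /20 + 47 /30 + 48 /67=4529 /804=5.63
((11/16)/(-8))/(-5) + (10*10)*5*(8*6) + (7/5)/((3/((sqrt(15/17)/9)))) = 7*sqrt(255)/2295 + 15360011/640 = 24000.07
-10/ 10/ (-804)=0.00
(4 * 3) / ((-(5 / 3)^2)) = -108 / 25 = -4.32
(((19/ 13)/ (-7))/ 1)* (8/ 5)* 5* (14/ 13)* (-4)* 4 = 4864/ 169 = 28.78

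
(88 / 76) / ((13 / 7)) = 154 / 247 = 0.62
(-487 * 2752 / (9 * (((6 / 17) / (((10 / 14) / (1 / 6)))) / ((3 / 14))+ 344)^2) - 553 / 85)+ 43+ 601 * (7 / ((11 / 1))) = 752967057146477 / 1802680262735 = 417.69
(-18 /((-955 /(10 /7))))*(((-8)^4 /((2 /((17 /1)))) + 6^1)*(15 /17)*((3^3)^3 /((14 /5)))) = 5815678.68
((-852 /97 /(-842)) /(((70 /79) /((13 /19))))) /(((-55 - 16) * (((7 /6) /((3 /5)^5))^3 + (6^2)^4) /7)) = -9549140212872 /20236360072131236346505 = -0.00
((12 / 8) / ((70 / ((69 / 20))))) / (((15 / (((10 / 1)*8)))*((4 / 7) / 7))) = 483 / 100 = 4.83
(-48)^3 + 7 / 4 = -442361 / 4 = -110590.25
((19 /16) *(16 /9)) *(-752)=-14288 /9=-1587.56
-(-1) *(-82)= -82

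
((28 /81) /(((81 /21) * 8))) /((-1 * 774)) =-49 /3385476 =-0.00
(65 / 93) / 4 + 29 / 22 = 6109 / 4092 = 1.49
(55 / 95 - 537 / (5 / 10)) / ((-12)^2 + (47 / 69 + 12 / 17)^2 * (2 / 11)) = -7.44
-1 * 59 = -59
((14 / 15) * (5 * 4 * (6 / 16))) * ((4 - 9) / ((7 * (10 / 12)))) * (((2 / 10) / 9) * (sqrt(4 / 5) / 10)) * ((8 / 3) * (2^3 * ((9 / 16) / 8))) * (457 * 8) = -3656 * sqrt(5) / 125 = -65.40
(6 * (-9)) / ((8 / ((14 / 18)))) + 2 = -13 / 4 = -3.25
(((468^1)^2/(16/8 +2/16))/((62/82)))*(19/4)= 647513.08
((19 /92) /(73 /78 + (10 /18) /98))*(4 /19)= 5733 /124154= 0.05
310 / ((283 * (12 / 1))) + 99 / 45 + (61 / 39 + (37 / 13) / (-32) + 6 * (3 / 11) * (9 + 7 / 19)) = 7048116631 / 369077280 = 19.10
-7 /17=-0.41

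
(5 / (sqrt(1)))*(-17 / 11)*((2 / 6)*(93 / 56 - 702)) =1803.90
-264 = -264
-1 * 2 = -2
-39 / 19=-2.05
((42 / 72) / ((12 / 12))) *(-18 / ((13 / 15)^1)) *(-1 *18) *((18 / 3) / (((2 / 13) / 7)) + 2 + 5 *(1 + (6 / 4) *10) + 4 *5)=1063125 / 13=81778.85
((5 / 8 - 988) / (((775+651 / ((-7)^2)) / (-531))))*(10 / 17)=146802915 / 375224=391.24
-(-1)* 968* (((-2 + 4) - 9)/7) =-968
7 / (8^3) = 7 / 512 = 0.01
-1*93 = -93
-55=-55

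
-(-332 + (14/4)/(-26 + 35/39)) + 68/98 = 31932693/95942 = 332.83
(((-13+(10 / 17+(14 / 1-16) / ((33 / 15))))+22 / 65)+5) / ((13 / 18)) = -1746468 / 158015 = -11.05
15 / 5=3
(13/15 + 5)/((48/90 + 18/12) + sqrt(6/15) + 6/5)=1.52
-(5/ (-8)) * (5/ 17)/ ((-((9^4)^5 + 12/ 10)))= -125/ 8267212512158711585496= -0.00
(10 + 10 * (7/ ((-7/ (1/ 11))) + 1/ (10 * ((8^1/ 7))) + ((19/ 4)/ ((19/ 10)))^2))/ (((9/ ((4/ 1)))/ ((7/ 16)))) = 44639/ 3168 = 14.09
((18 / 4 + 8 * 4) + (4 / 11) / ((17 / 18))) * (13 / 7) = 179335 / 2618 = 68.50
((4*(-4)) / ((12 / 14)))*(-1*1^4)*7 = 392 / 3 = 130.67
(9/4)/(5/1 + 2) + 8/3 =251/84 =2.99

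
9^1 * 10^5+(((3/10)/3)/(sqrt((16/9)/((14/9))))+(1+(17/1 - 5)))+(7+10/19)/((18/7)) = sqrt(14)/40+307805447/342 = 900016.02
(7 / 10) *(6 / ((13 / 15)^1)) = 63 / 13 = 4.85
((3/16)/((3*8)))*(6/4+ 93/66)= 1/44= 0.02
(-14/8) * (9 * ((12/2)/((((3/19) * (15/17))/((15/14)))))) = -2907/4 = -726.75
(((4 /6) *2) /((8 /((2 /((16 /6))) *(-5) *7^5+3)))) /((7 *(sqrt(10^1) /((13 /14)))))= -1092403 *sqrt(10) /7840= -440.62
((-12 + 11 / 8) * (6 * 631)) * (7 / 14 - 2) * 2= 482715 / 4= 120678.75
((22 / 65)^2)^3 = 113379904 / 75418890625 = 0.00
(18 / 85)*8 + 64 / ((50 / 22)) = 12688 / 425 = 29.85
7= 7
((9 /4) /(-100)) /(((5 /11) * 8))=-99 /16000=-0.01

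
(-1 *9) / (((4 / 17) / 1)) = -153 / 4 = -38.25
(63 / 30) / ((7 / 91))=273 / 10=27.30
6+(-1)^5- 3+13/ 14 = 41/ 14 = 2.93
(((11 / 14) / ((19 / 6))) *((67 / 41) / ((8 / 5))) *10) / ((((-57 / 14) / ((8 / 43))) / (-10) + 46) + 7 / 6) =6633000 / 129183907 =0.05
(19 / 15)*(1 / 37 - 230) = -161671 / 555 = -291.30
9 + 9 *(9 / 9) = 18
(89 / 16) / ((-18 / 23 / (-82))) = 83927 / 144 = 582.83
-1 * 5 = -5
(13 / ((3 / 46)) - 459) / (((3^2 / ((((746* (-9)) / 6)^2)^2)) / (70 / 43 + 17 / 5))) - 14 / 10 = -48901224440122678 / 215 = -227447555535454.32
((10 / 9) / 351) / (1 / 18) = 20 / 351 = 0.06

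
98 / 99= 0.99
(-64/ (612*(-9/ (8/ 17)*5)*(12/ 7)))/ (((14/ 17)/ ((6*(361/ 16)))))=722/ 6885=0.10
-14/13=-1.08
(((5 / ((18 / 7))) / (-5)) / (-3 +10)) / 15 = -0.00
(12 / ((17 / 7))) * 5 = 420 / 17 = 24.71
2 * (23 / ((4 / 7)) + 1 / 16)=645 / 8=80.62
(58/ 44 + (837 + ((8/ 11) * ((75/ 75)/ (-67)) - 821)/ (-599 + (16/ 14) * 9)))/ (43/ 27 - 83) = -10593787689/ 1027033084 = -10.31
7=7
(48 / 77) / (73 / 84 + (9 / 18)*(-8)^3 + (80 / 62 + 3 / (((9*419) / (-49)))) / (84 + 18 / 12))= -1279364544 / 523578777403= -0.00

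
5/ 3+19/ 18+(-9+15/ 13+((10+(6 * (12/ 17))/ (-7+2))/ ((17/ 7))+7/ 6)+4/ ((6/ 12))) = 1320667/ 169065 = 7.81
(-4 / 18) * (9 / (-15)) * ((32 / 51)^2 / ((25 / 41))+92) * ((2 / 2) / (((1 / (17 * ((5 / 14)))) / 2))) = 1721224 / 11475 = 150.00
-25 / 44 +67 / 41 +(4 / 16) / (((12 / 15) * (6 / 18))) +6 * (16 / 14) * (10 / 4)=967119 / 50512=19.15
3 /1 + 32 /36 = 35 /9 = 3.89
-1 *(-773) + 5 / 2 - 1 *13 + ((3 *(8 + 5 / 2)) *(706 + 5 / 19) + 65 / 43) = 18800233 / 817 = 23011.30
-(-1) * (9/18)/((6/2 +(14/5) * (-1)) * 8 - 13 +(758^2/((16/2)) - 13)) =5/717961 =0.00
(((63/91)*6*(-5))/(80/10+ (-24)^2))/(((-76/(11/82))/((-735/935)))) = -19845/402163424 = -0.00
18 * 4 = 72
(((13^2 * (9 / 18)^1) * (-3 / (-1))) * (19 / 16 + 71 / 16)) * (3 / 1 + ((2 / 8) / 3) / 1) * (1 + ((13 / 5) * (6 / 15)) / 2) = 1069263 / 160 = 6682.89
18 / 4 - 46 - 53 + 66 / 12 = -89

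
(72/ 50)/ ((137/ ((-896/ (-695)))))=32256/ 2380375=0.01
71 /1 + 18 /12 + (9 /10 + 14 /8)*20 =125.50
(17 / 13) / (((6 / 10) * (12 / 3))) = 85 / 156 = 0.54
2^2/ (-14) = -2/ 7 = -0.29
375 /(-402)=-125 /134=-0.93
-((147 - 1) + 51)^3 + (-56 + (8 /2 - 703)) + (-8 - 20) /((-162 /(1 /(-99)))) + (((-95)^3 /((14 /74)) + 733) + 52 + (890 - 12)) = -683492488568 /56133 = -12176304.29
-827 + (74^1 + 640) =-113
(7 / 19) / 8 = 7 / 152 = 0.05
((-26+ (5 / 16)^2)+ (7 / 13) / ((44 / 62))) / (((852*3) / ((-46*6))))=7056837 / 2599168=2.72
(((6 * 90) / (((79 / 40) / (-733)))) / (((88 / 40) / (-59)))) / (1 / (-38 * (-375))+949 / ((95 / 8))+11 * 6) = 66557133000000 / 1806912569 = 36834.73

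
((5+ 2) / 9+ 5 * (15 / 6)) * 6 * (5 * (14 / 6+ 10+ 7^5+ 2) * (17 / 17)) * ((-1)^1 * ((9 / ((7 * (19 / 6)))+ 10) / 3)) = -4392705280 / 189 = -23241826.88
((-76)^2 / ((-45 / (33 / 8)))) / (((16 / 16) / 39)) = -103246 / 5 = -20649.20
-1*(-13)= 13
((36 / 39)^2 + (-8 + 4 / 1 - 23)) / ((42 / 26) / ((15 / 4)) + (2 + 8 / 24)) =-9.46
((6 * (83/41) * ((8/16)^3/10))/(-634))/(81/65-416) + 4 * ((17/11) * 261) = 99498446611671/61667957648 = 1613.45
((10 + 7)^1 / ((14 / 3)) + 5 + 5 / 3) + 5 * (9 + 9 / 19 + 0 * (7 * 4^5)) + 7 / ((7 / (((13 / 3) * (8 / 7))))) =62.63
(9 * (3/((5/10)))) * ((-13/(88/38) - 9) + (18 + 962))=1146879/22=52130.86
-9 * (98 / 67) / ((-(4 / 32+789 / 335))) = 35280 / 6647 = 5.31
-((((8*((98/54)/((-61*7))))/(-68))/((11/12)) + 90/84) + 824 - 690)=-194136517/1437282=-135.07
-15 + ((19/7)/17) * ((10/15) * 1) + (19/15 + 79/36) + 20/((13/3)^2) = -37529627/3619980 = -10.37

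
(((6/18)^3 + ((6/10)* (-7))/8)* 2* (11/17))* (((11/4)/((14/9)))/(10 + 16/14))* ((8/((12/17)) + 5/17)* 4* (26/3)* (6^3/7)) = -2224343/1785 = -1246.13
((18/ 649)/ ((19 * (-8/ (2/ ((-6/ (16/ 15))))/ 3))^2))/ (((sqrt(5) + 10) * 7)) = 16/ 779010925- 8 * sqrt(5)/ 3895054625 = 0.00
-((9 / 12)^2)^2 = -81 / 256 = -0.32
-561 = -561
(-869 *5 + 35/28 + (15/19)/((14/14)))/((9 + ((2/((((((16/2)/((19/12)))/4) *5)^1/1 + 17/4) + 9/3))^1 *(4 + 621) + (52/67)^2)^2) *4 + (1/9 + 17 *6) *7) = -63629502131566199385/515106145102603384828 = -0.12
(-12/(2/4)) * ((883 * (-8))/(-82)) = -84768/41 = -2067.51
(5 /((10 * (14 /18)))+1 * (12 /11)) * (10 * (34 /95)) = 6.21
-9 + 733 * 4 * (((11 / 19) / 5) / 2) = 15271 / 95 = 160.75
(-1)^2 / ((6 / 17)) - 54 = -307 / 6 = -51.17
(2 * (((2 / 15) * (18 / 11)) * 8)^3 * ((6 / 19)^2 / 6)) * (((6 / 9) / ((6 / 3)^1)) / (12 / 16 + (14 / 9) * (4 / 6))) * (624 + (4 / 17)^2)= 68931607855104 / 3350043313375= 20.58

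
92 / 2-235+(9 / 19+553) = 6925 / 19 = 364.47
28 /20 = 7 /5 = 1.40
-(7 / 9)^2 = -49 / 81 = -0.60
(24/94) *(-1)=-12/47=-0.26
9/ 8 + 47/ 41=745/ 328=2.27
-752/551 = -1.36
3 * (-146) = -438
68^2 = 4624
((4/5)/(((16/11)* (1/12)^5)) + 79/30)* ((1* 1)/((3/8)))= 364960.62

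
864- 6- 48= 810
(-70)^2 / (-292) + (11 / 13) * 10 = -8.32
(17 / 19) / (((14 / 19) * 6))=0.20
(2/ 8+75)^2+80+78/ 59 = 5422227/ 944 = 5743.88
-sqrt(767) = -27.69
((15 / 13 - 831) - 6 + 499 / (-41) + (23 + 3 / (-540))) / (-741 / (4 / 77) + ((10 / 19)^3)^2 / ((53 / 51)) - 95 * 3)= 197361733575231529 / 3480464315096941185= 0.06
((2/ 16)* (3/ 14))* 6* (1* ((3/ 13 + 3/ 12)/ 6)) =75/ 5824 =0.01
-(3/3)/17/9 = -1/153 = -0.01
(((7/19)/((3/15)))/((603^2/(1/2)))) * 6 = 35/2302857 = 0.00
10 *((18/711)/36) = 5/711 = 0.01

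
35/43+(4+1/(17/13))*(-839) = -2921642/731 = -3996.77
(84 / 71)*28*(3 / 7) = 1008 / 71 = 14.20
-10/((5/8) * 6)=-8/3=-2.67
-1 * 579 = -579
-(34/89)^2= -1156/7921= -0.15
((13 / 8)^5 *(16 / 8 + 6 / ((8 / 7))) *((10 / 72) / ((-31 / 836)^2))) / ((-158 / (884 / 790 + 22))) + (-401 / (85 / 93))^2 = 407404126736331810023 / 2129887259443200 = 191279.67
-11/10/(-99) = 1/90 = 0.01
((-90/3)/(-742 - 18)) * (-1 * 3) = -9/76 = -0.12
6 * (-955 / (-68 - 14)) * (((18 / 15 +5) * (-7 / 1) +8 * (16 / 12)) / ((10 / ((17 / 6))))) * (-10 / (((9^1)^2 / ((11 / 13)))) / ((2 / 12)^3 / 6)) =140296376 / 1599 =87740.07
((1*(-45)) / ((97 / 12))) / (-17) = 540 / 1649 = 0.33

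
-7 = -7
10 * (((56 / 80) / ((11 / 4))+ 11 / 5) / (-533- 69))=-135 / 3311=-0.04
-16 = -16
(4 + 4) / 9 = 8 / 9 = 0.89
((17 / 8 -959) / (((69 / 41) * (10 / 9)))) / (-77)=188313 / 28336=6.65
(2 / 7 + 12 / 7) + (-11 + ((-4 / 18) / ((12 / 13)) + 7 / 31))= -9.01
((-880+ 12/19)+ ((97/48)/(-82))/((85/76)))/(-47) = 1397492137/74690520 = 18.71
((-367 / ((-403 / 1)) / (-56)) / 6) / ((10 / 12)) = -367 / 112840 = -0.00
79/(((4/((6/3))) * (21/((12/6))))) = 79/21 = 3.76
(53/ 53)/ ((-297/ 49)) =-49/ 297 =-0.16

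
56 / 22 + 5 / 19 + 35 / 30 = 4985 / 1254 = 3.98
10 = 10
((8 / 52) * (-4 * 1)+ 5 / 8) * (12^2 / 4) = 9 / 26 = 0.35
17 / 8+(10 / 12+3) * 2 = 235 / 24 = 9.79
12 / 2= 6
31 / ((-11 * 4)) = -31 / 44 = -0.70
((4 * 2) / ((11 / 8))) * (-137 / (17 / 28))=-1312.86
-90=-90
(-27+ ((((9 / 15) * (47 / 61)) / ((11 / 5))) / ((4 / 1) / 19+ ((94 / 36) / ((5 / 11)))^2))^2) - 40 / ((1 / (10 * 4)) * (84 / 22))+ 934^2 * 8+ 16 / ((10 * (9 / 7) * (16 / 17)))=6978403.27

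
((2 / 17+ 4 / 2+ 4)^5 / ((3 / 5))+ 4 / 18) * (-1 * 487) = -88877877461038 / 12778713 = -6955150.92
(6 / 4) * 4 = 6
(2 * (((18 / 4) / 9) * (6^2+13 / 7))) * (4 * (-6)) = -6360 / 7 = -908.57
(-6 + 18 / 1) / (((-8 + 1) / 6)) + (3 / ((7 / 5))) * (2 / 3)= -62 / 7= -8.86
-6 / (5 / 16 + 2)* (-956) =91776 / 37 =2480.43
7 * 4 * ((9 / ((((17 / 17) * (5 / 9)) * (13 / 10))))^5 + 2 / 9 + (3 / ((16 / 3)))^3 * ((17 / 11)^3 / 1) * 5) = 38322928939770574183 / 4554464099328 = 8414366.24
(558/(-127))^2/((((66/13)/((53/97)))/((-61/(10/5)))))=-1090526463/17209643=-63.37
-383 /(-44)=383 /44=8.70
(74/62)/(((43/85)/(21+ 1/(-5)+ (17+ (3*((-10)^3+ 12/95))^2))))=51077833315389/2406065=21228783.64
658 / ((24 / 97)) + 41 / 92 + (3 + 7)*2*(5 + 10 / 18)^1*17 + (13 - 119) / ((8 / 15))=3601801 / 828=4350.00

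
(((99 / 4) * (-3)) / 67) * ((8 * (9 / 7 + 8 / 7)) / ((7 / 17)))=-171666 / 3283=-52.29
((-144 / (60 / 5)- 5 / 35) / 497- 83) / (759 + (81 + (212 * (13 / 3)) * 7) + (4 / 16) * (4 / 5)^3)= -54157875 / 4742830246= -0.01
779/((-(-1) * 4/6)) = 2337/2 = 1168.50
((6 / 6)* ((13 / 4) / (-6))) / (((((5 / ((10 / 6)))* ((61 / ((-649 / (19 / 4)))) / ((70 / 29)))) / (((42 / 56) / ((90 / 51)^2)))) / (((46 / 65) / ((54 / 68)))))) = 0.21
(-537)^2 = 288369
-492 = -492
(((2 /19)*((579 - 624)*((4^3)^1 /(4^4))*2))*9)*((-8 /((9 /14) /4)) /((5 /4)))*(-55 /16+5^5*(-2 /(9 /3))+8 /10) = -168212688 /95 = -1770659.87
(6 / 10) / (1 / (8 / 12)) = 2 / 5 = 0.40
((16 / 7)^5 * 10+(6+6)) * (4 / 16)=2671861 / 16807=158.97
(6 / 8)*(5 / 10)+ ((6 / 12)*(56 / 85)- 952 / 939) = -197579 / 638520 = -0.31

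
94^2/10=4418/5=883.60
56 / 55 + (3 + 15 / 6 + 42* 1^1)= 5337 / 110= 48.52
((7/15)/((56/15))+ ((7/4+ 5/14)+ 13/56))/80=69/2240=0.03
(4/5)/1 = 4/5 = 0.80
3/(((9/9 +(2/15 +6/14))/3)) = 945/164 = 5.76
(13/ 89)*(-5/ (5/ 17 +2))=-85/ 267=-0.32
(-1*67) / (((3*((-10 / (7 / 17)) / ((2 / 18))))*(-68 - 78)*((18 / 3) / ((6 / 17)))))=-469 / 11392380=-0.00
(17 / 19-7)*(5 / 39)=-580 / 741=-0.78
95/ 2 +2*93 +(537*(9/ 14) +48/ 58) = 117647/ 203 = 579.54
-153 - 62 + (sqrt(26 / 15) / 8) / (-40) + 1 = -214 - sqrt(390) / 4800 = -214.00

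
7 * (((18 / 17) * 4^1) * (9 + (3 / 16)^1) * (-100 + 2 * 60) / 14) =6615 / 17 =389.12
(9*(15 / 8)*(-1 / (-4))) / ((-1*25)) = -27 / 160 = -0.17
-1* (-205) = 205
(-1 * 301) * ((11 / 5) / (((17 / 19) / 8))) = -503272 / 85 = -5920.85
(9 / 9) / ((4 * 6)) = 1 / 24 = 0.04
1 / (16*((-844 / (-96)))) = 3 / 422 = 0.01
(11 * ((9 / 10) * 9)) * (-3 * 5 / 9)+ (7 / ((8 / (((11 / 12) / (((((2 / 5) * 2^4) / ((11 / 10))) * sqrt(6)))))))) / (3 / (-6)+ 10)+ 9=-279 / 2+ 847 * sqrt(6) / 350208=-139.49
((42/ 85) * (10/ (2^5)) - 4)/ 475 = -0.01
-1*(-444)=444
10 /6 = 5 /3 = 1.67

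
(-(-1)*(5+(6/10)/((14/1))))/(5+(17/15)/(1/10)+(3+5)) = 1059/5110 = 0.21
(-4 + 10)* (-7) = -42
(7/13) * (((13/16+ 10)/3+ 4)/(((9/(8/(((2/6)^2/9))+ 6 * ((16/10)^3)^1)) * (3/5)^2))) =849.97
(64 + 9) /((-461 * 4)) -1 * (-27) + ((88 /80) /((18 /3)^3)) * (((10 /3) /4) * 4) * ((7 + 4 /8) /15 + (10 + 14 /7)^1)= 16234435 /597456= 27.17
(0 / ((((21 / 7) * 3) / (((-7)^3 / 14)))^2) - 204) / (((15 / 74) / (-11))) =55352 / 5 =11070.40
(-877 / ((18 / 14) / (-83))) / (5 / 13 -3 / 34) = 225215354 / 1179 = 191022.35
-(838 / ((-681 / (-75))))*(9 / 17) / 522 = -10475 / 111911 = -0.09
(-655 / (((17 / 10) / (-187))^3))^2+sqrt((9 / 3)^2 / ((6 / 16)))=2 * sqrt(6)+760043958025000000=760043958025000004.90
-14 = -14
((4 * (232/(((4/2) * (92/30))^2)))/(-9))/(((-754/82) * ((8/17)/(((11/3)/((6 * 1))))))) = 191675/495144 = 0.39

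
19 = 19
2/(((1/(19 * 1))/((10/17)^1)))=380/17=22.35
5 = 5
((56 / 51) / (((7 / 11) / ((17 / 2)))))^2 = 1936 / 9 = 215.11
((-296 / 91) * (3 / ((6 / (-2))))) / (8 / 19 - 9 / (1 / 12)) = -1406 / 46501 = -0.03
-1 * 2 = -2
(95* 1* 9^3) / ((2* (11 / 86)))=2977965 / 11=270724.09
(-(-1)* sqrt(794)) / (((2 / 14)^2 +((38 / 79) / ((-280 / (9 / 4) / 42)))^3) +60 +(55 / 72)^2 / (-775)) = 3882433633344000* sqrt(794) / 233005717145911817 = 0.47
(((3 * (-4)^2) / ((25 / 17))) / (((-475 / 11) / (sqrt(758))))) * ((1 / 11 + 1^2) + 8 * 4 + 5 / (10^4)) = -37128561 * sqrt(758) / 1484375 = -688.65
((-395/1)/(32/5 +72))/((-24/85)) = 167875/9408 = 17.84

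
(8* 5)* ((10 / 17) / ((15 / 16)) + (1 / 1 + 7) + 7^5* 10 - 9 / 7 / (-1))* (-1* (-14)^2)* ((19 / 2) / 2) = -319224094280 / 51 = -6259295966.27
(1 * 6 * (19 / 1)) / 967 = 114 / 967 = 0.12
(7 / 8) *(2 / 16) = 0.11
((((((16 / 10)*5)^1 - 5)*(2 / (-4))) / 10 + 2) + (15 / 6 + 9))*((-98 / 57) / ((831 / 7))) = -30527 / 157890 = -0.19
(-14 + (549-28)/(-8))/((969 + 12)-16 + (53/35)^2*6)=-0.08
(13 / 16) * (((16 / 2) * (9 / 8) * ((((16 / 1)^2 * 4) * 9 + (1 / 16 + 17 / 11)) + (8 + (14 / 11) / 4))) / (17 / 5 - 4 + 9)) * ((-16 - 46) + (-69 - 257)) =-30713477145 / 9856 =-3116221.30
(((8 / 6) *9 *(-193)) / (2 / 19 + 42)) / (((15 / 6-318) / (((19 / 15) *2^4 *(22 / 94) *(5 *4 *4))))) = 49049792 / 741425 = 66.16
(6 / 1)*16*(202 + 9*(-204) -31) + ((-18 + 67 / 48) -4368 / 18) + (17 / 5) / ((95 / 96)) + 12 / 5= -3650130319 / 22800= -160093.44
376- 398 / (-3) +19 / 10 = 15317 / 30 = 510.57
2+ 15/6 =9/2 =4.50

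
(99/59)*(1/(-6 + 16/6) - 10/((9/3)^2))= -1397/590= -2.37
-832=-832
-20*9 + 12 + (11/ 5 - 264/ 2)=-1489/ 5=-297.80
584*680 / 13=397120 / 13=30547.69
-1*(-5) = 5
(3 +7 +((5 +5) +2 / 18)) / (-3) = -181 / 27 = -6.70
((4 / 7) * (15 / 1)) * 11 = 660 / 7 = 94.29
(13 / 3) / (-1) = -13 / 3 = -4.33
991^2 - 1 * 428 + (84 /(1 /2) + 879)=982700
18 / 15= 6 / 5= 1.20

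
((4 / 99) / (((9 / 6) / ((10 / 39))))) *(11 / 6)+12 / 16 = 9637 / 12636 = 0.76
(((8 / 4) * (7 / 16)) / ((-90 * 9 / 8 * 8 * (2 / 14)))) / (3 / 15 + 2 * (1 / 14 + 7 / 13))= -4459 / 837216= -0.01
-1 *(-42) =42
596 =596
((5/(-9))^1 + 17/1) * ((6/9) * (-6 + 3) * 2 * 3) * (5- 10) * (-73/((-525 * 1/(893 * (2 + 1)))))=38591888/105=367541.79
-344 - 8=-352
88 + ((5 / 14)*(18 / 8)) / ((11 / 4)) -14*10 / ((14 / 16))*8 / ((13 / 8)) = -1400199 / 2002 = -699.40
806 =806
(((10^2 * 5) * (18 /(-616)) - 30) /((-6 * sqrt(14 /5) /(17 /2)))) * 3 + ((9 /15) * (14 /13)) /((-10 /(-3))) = 63 /325 + 58395 * sqrt(70) /4312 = 113.50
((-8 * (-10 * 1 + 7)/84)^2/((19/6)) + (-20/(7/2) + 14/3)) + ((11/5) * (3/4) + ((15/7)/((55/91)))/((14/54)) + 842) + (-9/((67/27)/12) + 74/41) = 1374957277453/1687921620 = 814.59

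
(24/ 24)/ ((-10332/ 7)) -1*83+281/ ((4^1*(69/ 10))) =-2472077/ 33948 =-72.82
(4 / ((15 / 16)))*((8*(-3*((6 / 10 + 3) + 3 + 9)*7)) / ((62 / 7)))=-978432 / 775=-1262.49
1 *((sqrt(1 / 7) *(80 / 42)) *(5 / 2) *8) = 800 *sqrt(7) / 147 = 14.40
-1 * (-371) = 371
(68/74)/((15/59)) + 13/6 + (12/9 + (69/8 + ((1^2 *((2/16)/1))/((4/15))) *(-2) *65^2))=-35033359/8880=-3945.20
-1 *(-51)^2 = -2601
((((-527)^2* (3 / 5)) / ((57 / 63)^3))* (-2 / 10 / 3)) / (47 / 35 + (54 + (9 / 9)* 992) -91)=-18004337883 / 1147922240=-15.68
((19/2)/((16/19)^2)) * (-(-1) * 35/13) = 240065/6656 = 36.07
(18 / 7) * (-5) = -90 / 7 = -12.86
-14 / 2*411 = -2877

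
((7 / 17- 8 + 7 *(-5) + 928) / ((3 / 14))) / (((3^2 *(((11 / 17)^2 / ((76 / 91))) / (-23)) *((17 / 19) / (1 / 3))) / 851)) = -850841754848 / 127413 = -6677825.30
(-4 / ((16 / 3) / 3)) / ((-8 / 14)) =63 / 16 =3.94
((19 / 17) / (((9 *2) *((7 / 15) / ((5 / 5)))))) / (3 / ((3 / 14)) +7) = 95 / 14994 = 0.01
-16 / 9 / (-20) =4 / 45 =0.09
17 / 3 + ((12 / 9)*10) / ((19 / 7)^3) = 43441 / 6859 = 6.33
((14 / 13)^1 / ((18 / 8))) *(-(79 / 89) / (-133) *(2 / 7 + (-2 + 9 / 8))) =-869 / 461643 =-0.00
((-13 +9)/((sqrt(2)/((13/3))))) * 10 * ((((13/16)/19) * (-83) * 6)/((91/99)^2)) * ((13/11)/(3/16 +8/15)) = 576833400 * sqrt(2)/161063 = 5064.89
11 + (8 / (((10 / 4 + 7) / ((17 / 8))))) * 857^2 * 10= 13142782.58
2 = 2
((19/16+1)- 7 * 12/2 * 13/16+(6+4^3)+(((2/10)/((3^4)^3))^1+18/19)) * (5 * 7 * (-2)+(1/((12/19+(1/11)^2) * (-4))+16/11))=-9373340802954545/3485561378112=-2689.19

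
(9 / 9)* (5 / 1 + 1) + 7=13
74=74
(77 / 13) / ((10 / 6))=231 / 65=3.55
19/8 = 2.38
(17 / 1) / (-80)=-17 / 80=-0.21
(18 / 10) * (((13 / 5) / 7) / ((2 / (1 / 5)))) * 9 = 1053 / 1750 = 0.60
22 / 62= 11 / 31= 0.35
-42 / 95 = -0.44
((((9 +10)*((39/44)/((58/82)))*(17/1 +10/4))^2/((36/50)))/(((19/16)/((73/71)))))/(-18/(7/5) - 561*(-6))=77.31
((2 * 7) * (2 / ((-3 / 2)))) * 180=-3360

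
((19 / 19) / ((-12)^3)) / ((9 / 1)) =-1 / 15552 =-0.00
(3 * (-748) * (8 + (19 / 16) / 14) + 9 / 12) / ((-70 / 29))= 29461941 / 3920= 7515.80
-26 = -26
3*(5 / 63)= 5 / 21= 0.24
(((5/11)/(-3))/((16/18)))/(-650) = 3/11440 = 0.00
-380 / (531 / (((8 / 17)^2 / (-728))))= 3040 / 13964769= 0.00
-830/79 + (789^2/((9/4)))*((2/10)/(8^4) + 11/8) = 153877338911/404480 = 380432.50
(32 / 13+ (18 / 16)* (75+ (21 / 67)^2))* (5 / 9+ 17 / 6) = 619024279 / 2100852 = 294.65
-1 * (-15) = 15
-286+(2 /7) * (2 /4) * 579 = -1423 /7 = -203.29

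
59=59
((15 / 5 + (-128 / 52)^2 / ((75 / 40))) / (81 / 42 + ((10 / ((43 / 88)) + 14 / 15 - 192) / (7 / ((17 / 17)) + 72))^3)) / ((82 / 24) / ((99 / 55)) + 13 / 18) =-210666542715319156200 / 721289200658329574141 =-0.29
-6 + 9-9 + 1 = -5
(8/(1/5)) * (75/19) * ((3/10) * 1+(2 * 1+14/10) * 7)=72300/19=3805.26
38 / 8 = 19 / 4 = 4.75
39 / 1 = 39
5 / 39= 0.13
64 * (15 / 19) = 960 / 19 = 50.53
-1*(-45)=45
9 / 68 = 0.13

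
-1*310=-310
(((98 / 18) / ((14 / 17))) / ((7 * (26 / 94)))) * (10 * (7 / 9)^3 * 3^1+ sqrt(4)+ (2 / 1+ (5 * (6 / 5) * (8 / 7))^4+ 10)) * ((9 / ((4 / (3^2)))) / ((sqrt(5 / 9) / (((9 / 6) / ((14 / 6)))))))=13047157841 * sqrt(5) / 218491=133526.47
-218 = -218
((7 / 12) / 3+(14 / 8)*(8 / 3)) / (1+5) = 175 / 216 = 0.81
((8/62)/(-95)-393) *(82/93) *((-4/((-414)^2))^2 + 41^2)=-292915462606174718836/502862939241885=-582495.63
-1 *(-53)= 53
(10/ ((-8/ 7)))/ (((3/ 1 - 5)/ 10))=175/ 4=43.75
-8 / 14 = -4 / 7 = -0.57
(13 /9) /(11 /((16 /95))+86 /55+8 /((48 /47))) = 11440 /591699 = 0.02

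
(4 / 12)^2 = 1 / 9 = 0.11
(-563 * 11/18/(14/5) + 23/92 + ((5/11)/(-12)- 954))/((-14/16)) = 1230.47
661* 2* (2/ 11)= 2644/ 11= 240.36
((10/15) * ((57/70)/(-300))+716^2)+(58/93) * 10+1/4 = 83435819393/162750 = 512662.48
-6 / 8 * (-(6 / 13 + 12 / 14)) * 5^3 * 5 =56250 / 91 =618.13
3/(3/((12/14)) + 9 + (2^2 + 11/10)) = 0.17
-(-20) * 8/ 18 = 80/ 9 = 8.89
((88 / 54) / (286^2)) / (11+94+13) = 1 / 5922774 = 0.00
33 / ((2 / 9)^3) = 24057 / 8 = 3007.12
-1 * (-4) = 4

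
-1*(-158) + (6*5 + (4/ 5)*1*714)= 3796/ 5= 759.20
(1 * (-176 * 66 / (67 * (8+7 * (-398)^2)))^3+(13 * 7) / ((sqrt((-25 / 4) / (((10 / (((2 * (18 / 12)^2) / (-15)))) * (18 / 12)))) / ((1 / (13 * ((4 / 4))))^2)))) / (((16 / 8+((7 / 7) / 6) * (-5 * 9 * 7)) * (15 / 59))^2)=-12629614266368 / 544637935907272013891220225+194936 * sqrt(2) / 29837925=0.01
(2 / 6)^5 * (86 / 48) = 43 / 5832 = 0.01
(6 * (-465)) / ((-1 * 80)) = 279 / 8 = 34.88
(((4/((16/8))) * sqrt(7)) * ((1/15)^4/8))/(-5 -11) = -sqrt(7)/3240000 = -0.00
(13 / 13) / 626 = 1 / 626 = 0.00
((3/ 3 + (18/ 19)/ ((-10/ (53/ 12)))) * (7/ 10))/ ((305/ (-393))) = -607971/ 1159000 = -0.52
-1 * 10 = -10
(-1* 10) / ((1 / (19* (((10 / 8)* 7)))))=-3325 / 2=-1662.50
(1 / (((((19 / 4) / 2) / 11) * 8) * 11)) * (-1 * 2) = -2 / 19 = -0.11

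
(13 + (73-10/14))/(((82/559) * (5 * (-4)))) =-333723/11480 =-29.07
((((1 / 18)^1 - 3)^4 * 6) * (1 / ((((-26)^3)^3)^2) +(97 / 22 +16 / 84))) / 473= 247145484817673278193604787310573111 / 56354961073330177812165271694082048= 4.39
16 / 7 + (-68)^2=32384 / 7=4626.29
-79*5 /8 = -395 /8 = -49.38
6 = 6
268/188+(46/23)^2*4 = 819/47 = 17.43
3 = 3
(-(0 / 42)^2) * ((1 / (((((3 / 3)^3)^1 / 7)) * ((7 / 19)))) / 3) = 0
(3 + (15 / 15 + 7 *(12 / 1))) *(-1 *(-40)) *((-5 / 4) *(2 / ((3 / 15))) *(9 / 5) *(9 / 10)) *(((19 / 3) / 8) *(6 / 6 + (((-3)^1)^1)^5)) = 13656060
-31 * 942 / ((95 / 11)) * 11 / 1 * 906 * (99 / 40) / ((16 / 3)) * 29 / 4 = -6893195891769 / 60800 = -113374932.43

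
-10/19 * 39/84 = -65/266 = -0.24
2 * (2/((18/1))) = 0.22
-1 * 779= -779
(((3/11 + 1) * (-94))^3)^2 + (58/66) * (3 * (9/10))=51943993517774734471/17715610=2932103016366.62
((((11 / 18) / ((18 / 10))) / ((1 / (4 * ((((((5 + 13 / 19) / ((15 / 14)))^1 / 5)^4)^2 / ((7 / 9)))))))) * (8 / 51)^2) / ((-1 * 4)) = -2584662823233248034816 / 149787894251983642578125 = -0.02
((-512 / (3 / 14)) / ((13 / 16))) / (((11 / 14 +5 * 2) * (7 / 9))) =-688128 / 1963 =-350.55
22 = 22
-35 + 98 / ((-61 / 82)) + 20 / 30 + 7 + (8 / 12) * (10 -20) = -10110 / 61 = -165.74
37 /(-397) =-37 /397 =-0.09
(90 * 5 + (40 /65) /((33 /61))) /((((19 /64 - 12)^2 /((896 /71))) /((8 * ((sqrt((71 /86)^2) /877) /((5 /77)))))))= 405878603776 /84191881605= 4.82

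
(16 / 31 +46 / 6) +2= 947 / 93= 10.18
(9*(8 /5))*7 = 504 /5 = 100.80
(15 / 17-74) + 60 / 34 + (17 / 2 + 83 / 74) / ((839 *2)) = -71.35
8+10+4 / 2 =20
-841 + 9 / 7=-5878 / 7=-839.71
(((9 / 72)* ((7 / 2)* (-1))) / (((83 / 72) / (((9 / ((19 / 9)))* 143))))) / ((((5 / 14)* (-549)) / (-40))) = -4540536 / 96197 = -47.20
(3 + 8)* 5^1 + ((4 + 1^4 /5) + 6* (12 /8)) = 341 /5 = 68.20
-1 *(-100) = 100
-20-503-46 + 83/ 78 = -44299/ 78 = -567.94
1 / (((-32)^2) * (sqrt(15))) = sqrt(15) / 15360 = 0.00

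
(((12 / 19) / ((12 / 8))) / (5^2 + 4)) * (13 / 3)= 104 / 1653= 0.06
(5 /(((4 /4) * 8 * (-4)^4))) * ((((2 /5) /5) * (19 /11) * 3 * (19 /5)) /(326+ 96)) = 1083 /118835200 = 0.00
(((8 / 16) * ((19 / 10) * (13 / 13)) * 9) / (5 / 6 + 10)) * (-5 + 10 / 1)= 513 / 130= 3.95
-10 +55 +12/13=597/13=45.92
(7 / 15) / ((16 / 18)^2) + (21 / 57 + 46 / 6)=157333 / 18240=8.63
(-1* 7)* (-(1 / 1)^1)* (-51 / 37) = -357 / 37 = -9.65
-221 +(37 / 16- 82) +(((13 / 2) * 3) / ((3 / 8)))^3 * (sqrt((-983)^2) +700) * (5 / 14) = 9465696883 / 112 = 84515150.74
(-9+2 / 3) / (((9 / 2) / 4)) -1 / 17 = -3427 / 459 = -7.47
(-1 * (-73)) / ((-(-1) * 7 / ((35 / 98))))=365 / 98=3.72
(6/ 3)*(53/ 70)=53/ 35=1.51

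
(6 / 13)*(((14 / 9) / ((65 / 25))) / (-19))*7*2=-0.20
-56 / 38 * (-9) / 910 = 18 / 1235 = 0.01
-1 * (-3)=3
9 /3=3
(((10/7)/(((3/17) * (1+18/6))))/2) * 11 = 935/84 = 11.13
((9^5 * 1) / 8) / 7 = 59049 / 56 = 1054.45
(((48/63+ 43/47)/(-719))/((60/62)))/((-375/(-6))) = -10261/266119875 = -0.00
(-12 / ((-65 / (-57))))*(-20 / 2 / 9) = 152 / 13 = 11.69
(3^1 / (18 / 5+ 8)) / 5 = 3 / 58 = 0.05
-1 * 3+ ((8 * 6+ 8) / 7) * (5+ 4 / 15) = 587 / 15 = 39.13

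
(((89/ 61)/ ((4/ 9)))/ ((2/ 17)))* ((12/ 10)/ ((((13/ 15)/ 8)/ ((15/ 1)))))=3676590/ 793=4636.31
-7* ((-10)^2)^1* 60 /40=-1050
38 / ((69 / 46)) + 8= 100 / 3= 33.33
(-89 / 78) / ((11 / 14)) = -623 / 429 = -1.45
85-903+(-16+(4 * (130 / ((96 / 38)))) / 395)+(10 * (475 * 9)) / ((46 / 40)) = 396183413 / 10902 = 36340.43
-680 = -680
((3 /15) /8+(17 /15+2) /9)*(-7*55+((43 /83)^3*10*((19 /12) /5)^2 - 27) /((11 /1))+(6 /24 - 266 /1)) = -596039826240209 /2445418641600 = -243.74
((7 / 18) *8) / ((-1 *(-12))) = 7 / 27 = 0.26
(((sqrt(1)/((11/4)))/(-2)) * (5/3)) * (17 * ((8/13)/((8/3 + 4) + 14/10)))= -6800/17303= -0.39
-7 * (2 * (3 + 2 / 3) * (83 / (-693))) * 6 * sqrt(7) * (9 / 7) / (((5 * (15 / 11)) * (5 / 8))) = 29216 * sqrt(7) / 2625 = 29.45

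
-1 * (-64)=64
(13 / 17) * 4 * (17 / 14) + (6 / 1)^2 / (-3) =-58 / 7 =-8.29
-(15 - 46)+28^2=815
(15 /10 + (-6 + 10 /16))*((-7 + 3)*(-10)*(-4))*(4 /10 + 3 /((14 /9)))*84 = 121272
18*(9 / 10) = 81 / 5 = 16.20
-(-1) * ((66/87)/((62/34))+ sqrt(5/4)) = 374/899+ sqrt(5)/2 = 1.53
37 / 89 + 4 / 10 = 363 / 445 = 0.82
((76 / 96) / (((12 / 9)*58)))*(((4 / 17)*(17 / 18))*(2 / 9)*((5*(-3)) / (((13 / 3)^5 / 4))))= -855 / 43069988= -0.00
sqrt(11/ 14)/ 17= sqrt(154)/ 238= 0.05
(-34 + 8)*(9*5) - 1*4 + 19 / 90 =-105641 / 90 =-1173.79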